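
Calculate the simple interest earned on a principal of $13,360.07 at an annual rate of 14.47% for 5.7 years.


Simple interest formula: I = P × r × t
I = $13,360.07 × 0.1447 × 5.7
I = $11,019.25

I = P × r × t = $11,019.25


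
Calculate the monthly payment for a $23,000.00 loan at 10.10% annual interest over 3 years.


Loan payment formula: PMT = PV × r / (1 − (1 + r)^(−n))
Monthly rate r = 0.101/12 ≈ 0.00841667, n = 36 months
Denominator: 1 − (1 + 0.101/12)^(−36) = 0.2604638
PMT = $23,000.00 × (0.101/12) / 0.2604638
PMT = $743.23 per month

PMT = PV × r / (1-(1+r)^(-n)) = $743.23/month


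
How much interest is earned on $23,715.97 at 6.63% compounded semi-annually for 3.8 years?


Compound interest earned = final amount − principal.
A = P(1 + r/n)^(nt) = $23,715.97 × (1 + 0.0663/2)^(2 × 3.8) = $30,386.63
Interest = A − P = $30,386.63 − $23,715.97 = $6,670.66

Interest = A - P = $6,670.66


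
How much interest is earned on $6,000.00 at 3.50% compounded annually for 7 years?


Compound interest earned = final amount − principal.
A = P(1 + r/n)^(nt) = $6,000.00 × (1 + 0.035/1)^(1 × 7) = $7,633.68
Interest = A − P = $7,633.68 − $6,000.00 = $1,633.68

Interest = A - P = $1,633.68


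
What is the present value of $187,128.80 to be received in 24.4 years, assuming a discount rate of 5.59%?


Present value formula: PV = FV / (1 + r)^t
PV = $187,128.80 / (1 + 0.0559)^24.4
PV = $187,128.80 / 3.770475
PV = $49,630.03

PV = FV / (1 + r)^t = $49,630.03


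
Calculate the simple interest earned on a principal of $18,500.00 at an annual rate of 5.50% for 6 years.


Simple interest formula: I = P × r × t
I = $18,500.00 × 0.055 × 6
I = $6,105.00

I = P × r × t = $6,105.00


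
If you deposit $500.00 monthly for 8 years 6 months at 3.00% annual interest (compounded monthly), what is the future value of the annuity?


Future value of an ordinary annuity: FV = PMT × ((1 + r)^n − 1) / r
Monthly rate r = 0.03/12 = 0.0025, n = 102
FV = $500.00 × ((1 + 0.03/12)^102 − 1) / (0.03/12)
FV = $500.00 × 116.020414
FV = $58,010.21

FV = PMT × ((1+r)^n - 1)/r = $58,010.21


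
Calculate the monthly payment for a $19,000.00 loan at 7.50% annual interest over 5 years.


Loan payment formula: PMT = PV × r / (1 − (1 + r)^(−n))
Monthly rate r = 0.075/12 = 0.00625, n = 60 months
Denominator: 1 − (1 + 0.075/12)^(−60) = 0.311908
PMT = $19,000.00 × (0.075/12) / 0.311908
PMT = $380.72 per month

PMT = PV × r / (1-(1+r)^(-n)) = $380.72/month


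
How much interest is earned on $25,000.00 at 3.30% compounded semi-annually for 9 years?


Compound interest earned = final amount − principal.
A = P(1 + r/n)^(nt) = $25,000.00 × (1 + 0.033/2)^(2 × 9) = $33,563.94
Interest = A − P = $33,563.94 − $25,000.00 = $8,563.94

Interest = A - P = $8,563.94


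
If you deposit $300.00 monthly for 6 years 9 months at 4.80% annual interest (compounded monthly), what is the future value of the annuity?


Future value of an ordinary annuity: FV = PMT × ((1 + r)^n − 1) / r
Monthly rate r = 0.048/12 = 0.004, n = 81
FV = $300.00 × ((1 + 0.048/12)^81 − 1) / (0.048/12)
FV = $300.00 × 95.438506
FV = $28,631.55

FV = PMT × ((1+r)^n - 1)/r = $28,631.55


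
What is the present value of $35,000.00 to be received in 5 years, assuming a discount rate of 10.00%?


Present value formula: PV = FV / (1 + r)^t
PV = $35,000.00 / (1 + 0.1)^5
PV = $35,000.00 / 1.610510
PV = $21,732.25

PV = FV / (1 + r)^t = $21,732.25


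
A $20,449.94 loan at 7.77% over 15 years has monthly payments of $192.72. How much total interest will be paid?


Total paid over the life of the loan = PMT × n.
Total paid = $192.72 × 180 = $34,689.60
Total interest = total paid − principal = $34,689.60 − $20,449.94 = $14,239.66

Total interest = (PMT × n) - PV = $14,239.66


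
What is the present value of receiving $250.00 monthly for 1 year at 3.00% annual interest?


Present value of an ordinary annuity: PV = PMT × (1 − (1 + r)^(−n)) / r
Monthly rate r = 0.03/12 = 0.0025, n = 12
PV = $250.00 × (1 − (1 + 0.03/12)^(−12)) / (0.03/12)
PV = $250.00 × 11.807254
PV = $2,951.81

PV = PMT × (1-(1+r)^(-n))/r = $2,951.81


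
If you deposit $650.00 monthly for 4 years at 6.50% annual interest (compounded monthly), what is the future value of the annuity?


Future value of an ordinary annuity: FV = PMT × ((1 + r)^n − 1) / r
Monthly rate r = 0.065/12 ≈ 0.00541667, n = 48
FV = $650.00 × ((1 + 0.065/12)^48 − 1) / (0.065/12)
FV = $650.00 × 54.649927
FV = $35,522.45

FV = PMT × ((1+r)^n - 1)/r = $35,522.45


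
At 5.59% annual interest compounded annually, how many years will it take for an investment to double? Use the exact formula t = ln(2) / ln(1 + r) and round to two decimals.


Doubling condition: (1 + r)^t = 2
Take ln of both sides: t × ln(1 + r) = ln(2)
t = ln(2) / ln(1 + r)
t = 0.693147 / 0.054393
t = 12.74

t = ln(2) / ln(1 + r) = 12.74 years


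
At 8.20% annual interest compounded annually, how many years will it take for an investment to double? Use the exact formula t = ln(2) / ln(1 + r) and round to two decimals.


Doubling condition: (1 + r)^t = 2
Take ln of both sides: t × ln(1 + r) = ln(2)
t = ln(2) / ln(1 + r)
t = 0.693147 / 0.078811
t = 8.80

t = ln(2) / ln(1 + r) = 8.80 years


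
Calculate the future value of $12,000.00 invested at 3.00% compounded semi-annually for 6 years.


Compound interest formula: A = P(1 + r/n)^(nt)
A = $12,000.00 × (1 + 0.03/2)^(2 × 6)
Growth factor: (1 + 0.03/2)^12 = 1.195618
A = $12,000.00 × 1.195618
A = $14,347.42

A = P(1 + r/n)^(nt) = $14,347.42


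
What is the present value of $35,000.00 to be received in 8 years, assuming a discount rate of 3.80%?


Present value formula: PV = FV / (1 + r)^t
PV = $35,000.00 / (1 + 0.038)^8
PV = $35,000.00 / 1.3476553
PV = $25,971.03

PV = FV / (1 + r)^t = $25,971.03


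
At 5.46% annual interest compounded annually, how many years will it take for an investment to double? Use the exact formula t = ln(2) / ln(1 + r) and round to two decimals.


Doubling condition: (1 + r)^t = 2
Take ln of both sides: t × ln(1 + r) = ln(2)
t = ln(2) / ln(1 + r)
t = 0.693147 / 0.053162
t = 13.04

t = ln(2) / ln(1 + r) = 13.04 years


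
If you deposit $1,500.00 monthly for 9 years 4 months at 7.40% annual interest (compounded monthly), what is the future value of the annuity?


Future value of an ordinary annuity: FV = PMT × ((1 + r)^n − 1) / r
Monthly rate r = 0.074/12 ≈ 0.00616667, n = 112
FV = $1,500.00 × ((1 + 0.074/12)^112 − 1) / (0.074/12)
FV = $1,500.00 × 160.673259
FV = $241,009.89

FV = PMT × ((1+r)^n - 1)/r = $241,009.89


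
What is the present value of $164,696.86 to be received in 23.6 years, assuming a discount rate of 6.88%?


Present value formula: PV = FV / (1 + r)^t
PV = $164,696.86 / (1 + 0.0688)^23.6
PV = $164,696.86 / 4.807908
PV = $34,255.41

PV = FV / (1 + r)^t = $34,255.41


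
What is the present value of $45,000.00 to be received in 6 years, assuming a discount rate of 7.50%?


Present value formula: PV = FV / (1 + r)^t
PV = $45,000.00 / (1 + 0.075)^6
PV = $45,000.00 / 1.5433015
PV = $29,158.27

PV = FV / (1 + r)^t = $29,158.27


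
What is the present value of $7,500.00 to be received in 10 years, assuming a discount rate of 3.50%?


Present value formula: PV = FV / (1 + r)^t
PV = $7,500.00 / (1 + 0.035)^10
PV = $7,500.00 / 1.410599
PV = $5,316.89

PV = FV / (1 + r)^t = $5,316.89


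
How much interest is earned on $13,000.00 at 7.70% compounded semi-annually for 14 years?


Compound interest earned = final amount − principal.
A = P(1 + r/n)^(nt) = $13,000.00 × (1 + 0.077/2)^(2 × 14) = $37,439.10
Interest = A − P = $37,439.10 − $13,000.00 = $24,439.10

Interest = A - P = $24,439.10


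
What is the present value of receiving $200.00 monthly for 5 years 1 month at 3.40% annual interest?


Present value of an ordinary annuity: PV = PMT × (1 − (1 + r)^(−n)) / r
Monthly rate r = 0.034/12 ≈ 0.00283333, n = 61
PV = $200.00 × (1 − (1 + 0.034/12)^(−61)) / (0.034/12)
PV = $200.00 × 55.947022
PV = $11,189.40

PV = PMT × (1-(1+r)^(-n))/r = $11,189.40


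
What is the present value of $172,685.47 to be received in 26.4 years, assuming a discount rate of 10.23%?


Present value formula: PV = FV / (1 + r)^t
PV = $172,685.47 / (1 + 0.1023)^26.4
PV = $172,685.47 / 13.083228
PV = $13,199.00

PV = FV / (1 + r)^t = $13,199.00


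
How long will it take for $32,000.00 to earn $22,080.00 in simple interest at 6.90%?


Rearrange the simple interest formula for t:
I = P × r × t  ⇒  t = I / (P × r)
t = $22,080.00 / ($32,000.00 × 0.069)
t = 10

t = I/(P×r) = 10 years


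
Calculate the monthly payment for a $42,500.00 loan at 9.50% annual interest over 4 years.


Loan payment formula: PMT = PV × r / (1 − (1 + r)^(−n))
Monthly rate r = 0.095/12 ≈ 0.00791667, n = 48 months
Denominator: 1 − (1 + 0.095/12)^(−48) = 0.315115
PMT = $42,500.00 × (0.095/12) / 0.315115
PMT = $1,067.73 per month

PMT = PV × r / (1-(1+r)^(-n)) = $1,067.73/month


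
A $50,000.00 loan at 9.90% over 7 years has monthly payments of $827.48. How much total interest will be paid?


Total paid over the life of the loan = PMT × n.
Total paid = $827.48 × 84 = $69,508.32
Total interest = total paid − principal = $69,508.32 − $50,000.00 = $19,508.32

Total interest = (PMT × n) - PV = $19,508.32


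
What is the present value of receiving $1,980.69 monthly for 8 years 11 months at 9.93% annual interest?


Present value of an ordinary annuity: PV = PMT × (1 − (1 + r)^(−n)) / r
Monthly rate r = 0.0993/12 = 0.008275, n = 107
PV = $1,980.69 × (1 − (1 + 0.0993/12)^(−107)) / (0.0993/12)
PV = $1,980.69 × 70.810323
PV = $140,253.30

PV = PMT × (1-(1+r)^(-n))/r = $140,253.30


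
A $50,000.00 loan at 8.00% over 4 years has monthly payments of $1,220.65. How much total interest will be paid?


Total paid over the life of the loan = PMT × n.
Total paid = $1,220.65 × 48 = $58,591.20
Total interest = total paid − principal = $58,591.20 − $50,000.00 = $8,591.20

Total interest = (PMT × n) - PV = $8,591.20


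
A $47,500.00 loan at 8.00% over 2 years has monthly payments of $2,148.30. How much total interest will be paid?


Total paid over the life of the loan = PMT × n.
Total paid = $2,148.30 × 24 = $51,559.20
Total interest = total paid − principal = $51,559.20 − $47,500.00 = $4,059.20

Total interest = (PMT × n) - PV = $4,059.20


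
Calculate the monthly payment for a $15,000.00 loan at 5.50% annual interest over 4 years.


Loan payment formula: PMT = PV × r / (1 − (1 + r)^(−n))
Monthly rate r = 0.055/12 ≈ 0.00458333, n = 48 months
Denominator: 1 − (1 + 0.055/12)^(−48) = 0.197078
PMT = $15,000.00 × (0.055/12) / 0.197078
PMT = $348.85 per month

PMT = PV × r / (1-(1+r)^(-n)) = $348.85/month


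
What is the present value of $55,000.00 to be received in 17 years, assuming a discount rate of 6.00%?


Present value formula: PV = FV / (1 + r)^t
PV = $55,000.00 / (1 + 0.06)^17
PV = $55,000.00 / 2.692773
PV = $20,425.04

PV = FV / (1 + r)^t = $20,425.04


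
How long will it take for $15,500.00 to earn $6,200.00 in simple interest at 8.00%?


Rearrange the simple interest formula for t:
I = P × r × t  ⇒  t = I / (P × r)
t = $6,200.00 / ($15,500.00 × 0.08)
t = 5

t = I/(P×r) = 5 years


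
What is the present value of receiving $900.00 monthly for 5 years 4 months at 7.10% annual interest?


Present value of an ordinary annuity: PV = PMT × (1 − (1 + r)^(−n)) / r
Monthly rate r = 0.071/12 ≈ 0.00591667, n = 64
PV = $900.00 × (1 − (1 + 0.071/12)^(−64)) / (0.071/12)
PV = $900.00 × 53.148449
PV = $47,833.60

PV = PMT × (1-(1+r)^(-n))/r = $47,833.60


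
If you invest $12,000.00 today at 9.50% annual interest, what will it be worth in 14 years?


Future value formula: FV = PV × (1 + r)^t
FV = $12,000.00 × (1 + 0.095)^14
FV = $12,000.00 × 3.562851
FV = $42,754.21

FV = PV × (1 + r)^t = $42,754.21


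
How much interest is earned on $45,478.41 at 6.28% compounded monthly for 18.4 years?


Compound interest earned = final amount − principal.
A = P(1 + r/n)^(nt) = $45,478.41 × (1 + 0.0628/12)^(12 × 18.4) = $143,990.11
Interest = A − P = $143,990.11 − $45,478.41 = $98,511.70

Interest = A - P = $98,511.70


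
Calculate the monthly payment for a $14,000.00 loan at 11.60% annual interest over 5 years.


Loan payment formula: PMT = PV × r / (1 − (1 + r)^(−n))
Monthly rate r = 0.116/12 ≈ 0.00966667, n = 60 months
Denominator: 1 − (1 + 0.116/12)^(−60) = 0.438540
PMT = $14,000.00 × (0.116/12) / 0.438540
PMT = $308.60 per month

PMT = PV × r / (1-(1+r)^(-n)) = $308.60/month


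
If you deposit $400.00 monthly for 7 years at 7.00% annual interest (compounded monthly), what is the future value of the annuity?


Future value of an ordinary annuity: FV = PMT × ((1 + r)^n − 1) / r
Monthly rate r = 0.07/12 ≈ 0.00583333, n = 84
FV = $400.00 × ((1 + 0.07/12)^84 − 1) / (0.07/12)
FV = $400.00 × 107.998981
FV = $43,199.59

FV = PMT × ((1+r)^n - 1)/r = $43,199.59


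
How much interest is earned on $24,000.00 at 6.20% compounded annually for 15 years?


Compound interest earned = final amount − principal.
A = P(1 + r/n)^(nt) = $24,000.00 × (1 + 0.062/1)^(1 × 15) = $59,166.92
Interest = A − P = $59,166.92 − $24,000.00 = $35,166.92

Interest = A - P = $35,166.92


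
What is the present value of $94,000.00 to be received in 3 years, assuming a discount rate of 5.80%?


Present value formula: PV = FV / (1 + r)^t
PV = $94,000.00 / (1 + 0.058)^3
PV = $94,000.00 / 1.18428711
PV = $79,372.64

PV = FV / (1 + r)^t = $79,372.64


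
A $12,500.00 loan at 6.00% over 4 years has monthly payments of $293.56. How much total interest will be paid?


Total paid over the life of the loan = PMT × n.
Total paid = $293.56 × 48 = $14,090.88
Total interest = total paid − principal = $14,090.88 − $12,500.00 = $1,590.88

Total interest = (PMT × n) - PV = $1,590.88


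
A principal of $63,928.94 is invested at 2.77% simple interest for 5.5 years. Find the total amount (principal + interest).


Total amount formula: A = P(1 + rt) = P + P·r·t
Interest: I = P × r × t = $63,928.94 × 0.0277 × 5.5 = $9,739.57
A = P + I = $63,928.94 + $9,739.57 = $73,668.51

A = P + I = P(1 + rt) = $73,668.51


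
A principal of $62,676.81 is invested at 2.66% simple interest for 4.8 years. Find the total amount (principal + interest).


Total amount formula: A = P(1 + rt) = P + P·r·t
Interest: I = P × r × t = $62,676.81 × 0.0266 × 4.8 = $8,002.58
A = P + I = $62,676.81 + $8,002.58 = $70,679.39

A = P + I = P(1 + rt) = $70,679.39


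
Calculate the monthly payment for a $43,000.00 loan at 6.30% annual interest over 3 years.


Loan payment formula: PMT = PV × r / (1 − (1 + r)^(−n))
Monthly rate r = 0.063/12 = 0.00525, n = 36 months
Denominator: 1 − (1 + 0.063/12)^(−36) = 0.171804
PMT = $43,000.00 × (0.063/12) / 0.171804
PMT = $1,314.00 per month

PMT = PV × r / (1-(1+r)^(-n)) = $1,314.00/month


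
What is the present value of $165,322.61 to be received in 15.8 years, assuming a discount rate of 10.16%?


Present value formula: PV = FV / (1 + r)^t
PV = $165,322.61 / (1 + 0.1016)^15.8
PV = $165,322.61 / 4.612943
PV = $35,838.86

PV = FV / (1 + r)^t = $35,838.86


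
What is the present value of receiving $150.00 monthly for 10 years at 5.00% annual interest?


Present value of an ordinary annuity: PV = PMT × (1 − (1 + r)^(−n)) / r
Monthly rate r = 0.05/12 ≈ 0.00416667, n = 120
PV = $150.00 × (1 − (1 + 0.05/12)^(−120)) / (0.05/12)
PV = $150.00 × 94.281350
PV = $14,142.20

PV = PMT × (1-(1+r)^(-n))/r = $14,142.20


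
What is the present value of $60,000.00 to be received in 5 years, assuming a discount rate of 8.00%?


Present value formula: PV = FV / (1 + r)^t
PV = $60,000.00 / (1 + 0.08)^5
PV = $60,000.00 / 1.469328
PV = $40,834.99

PV = FV / (1 + r)^t = $40,834.99


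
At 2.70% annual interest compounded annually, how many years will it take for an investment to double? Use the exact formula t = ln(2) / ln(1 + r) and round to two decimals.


Doubling condition: (1 + r)^t = 2
Take ln of both sides: t × ln(1 + r) = ln(2)
t = ln(2) / ln(1 + r)
t = 0.693147 / 0.026642
t = 26.02

t = ln(2) / ln(1 + r) = 26.02 years


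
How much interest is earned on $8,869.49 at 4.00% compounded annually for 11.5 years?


Compound interest earned = final amount − principal.
A = P(1 + r/n)^(nt) = $8,869.49 × (1 + 0.04/1)^(1 × 11.5) = $13,924.58
Interest = A − P = $13,924.58 − $8,869.49 = $5,055.09

Interest = A - P = $5,055.09


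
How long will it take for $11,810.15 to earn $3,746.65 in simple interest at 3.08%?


Rearrange the simple interest formula for t:
I = P × r × t  ⇒  t = I / (P × r)
t = $3,746.65 / ($11,810.15 × 0.0308)
t = 10.3

t = I/(P×r) = 10.3 years


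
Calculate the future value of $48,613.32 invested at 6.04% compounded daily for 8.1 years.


Compound interest formula: A = P(1 + r/n)^(nt)
A = $48,613.32 × (1 + 0.0604/365)^(365 × 8.1)
Growth factor: (1 + 0.0604/365)^2956.5 = 1.6310101
A = $48,613.32 × 1.6310101
A = $79,288.82

A = P(1 + r/n)^(nt) = $79,288.82


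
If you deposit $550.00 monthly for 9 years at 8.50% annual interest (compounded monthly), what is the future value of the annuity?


Future value of an ordinary annuity: FV = PMT × ((1 + r)^n − 1) / r
Monthly rate r = 0.085/12 ≈ 0.00708333, n = 108
FV = $550.00 × ((1 + 0.085/12)^108 − 1) / (0.085/12)
FV = $550.00 × 161.393943
FV = $88,766.67

FV = PMT × ((1+r)^n - 1)/r = $88,766.67


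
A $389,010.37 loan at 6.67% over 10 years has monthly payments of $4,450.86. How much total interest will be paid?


Total paid over the life of the loan = PMT × n.
Total paid = $4,450.86 × 120 = $534,103.20
Total interest = total paid − principal = $534,103.20 − $389,010.37 = $145,092.83

Total interest = (PMT × n) - PV = $145,092.83


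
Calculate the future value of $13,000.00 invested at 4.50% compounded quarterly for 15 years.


Compound interest formula: A = P(1 + r/n)^(nt)
A = $13,000.00 × (1 + 0.045/4)^(4 × 15)
Growth factor: (1 + 0.045/4)^60 = 1.9566452
A = $13,000.00 × 1.9566452
A = $25,436.39

A = P(1 + r/n)^(nt) = $25,436.39


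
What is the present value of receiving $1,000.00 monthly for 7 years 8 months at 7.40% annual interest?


Present value of an ordinary annuity: PV = PMT × (1 − (1 + r)^(−n)) / r
Monthly rate r = 0.074/12 ≈ 0.00616667, n = 92
PV = $1,000.00 × (1 − (1 + 0.074/12)^(−92)) / (0.074/12)
PV = $1,000.00 × 70.050126
PV = $70,050.13

PV = PMT × (1-(1+r)^(-n))/r = $70,050.13


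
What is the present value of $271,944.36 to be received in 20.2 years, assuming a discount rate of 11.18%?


Present value formula: PV = FV / (1 + r)^t
PV = $271,944.36 / (1 + 0.1118)^20.2
PV = $271,944.36 / 8.5062615
PV = $31,969.90

PV = FV / (1 + r)^t = $31,969.90


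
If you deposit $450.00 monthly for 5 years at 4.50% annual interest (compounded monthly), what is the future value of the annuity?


Future value of an ordinary annuity: FV = PMT × ((1 + r)^n − 1) / r
Monthly rate r = 0.045/12 = 0.00375, n = 60
FV = $450.00 × ((1 + 0.045/12)^60 − 1) / (0.045/12)
FV = $450.00 × 67.145552
FV = $30,215.50

FV = PMT × ((1+r)^n - 1)/r = $30,215.50


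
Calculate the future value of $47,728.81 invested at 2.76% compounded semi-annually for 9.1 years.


Compound interest formula: A = P(1 + r/n)^(nt)
A = $47,728.81 × (1 + 0.0276/2)^(2 × 9.1)
Growth factor: (1 + 0.0276/2)^18.2 = 1.28331013
A = $47,728.81 × 1.28331013
A = $61,250.87

A = P(1 + r/n)^(nt) = $61,250.87


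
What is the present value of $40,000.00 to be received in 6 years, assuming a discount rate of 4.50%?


Present value formula: PV = FV / (1 + r)^t
PV = $40,000.00 / (1 + 0.045)^6
PV = $40,000.00 / 1.302260
PV = $30,715.83

PV = FV / (1 + r)^t = $30,715.83


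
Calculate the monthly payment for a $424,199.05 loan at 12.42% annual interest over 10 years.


Loan payment formula: PMT = PV × r / (1 − (1 + r)^(−n))
Monthly rate r = 0.1242/12 = 0.01035, n = 120 months
Denominator: 1 − (1 + 0.1242/12)^(−120) = 0.709345
PMT = $424,199.05 × (0.1242/12) / 0.709345
PMT = $6,189.46 per month

PMT = PV × r / (1-(1+r)^(-n)) = $6,189.46/month


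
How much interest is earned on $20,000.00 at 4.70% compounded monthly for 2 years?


Compound interest earned = final amount − principal.
A = P(1 + r/n)^(nt) = $20,000.00 × (1 + 0.047/12)^(12 × 2) = $21,967.16
Interest = A − P = $21,967.16 − $20,000.00 = $1,967.16

Interest = A - P = $1,967.16


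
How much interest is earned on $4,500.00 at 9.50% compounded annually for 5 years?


Compound interest earned = final amount − principal.
A = P(1 + r/n)^(nt) = $4,500.00 × (1 + 0.095/1)^(1 × 5) = $7,084.07
Interest = A − P = $7,084.07 − $4,500.00 = $2,584.07

Interest = A - P = $2,584.07


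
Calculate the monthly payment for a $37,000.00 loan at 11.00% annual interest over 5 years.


Loan payment formula: PMT = PV × r / (1 − (1 + r)^(−n))
Monthly rate r = 0.11/12 ≈ 0.00916667, n = 60 months
Denominator: 1 − (1 + 0.11/12)^(−60) = 0.421603
PMT = $37,000.00 × (0.11/12) / 0.421603
PMT = $804.47 per month

PMT = PV × r / (1-(1+r)^(-n)) = $804.47/month


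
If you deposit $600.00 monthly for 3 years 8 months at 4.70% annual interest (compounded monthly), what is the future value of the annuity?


Future value of an ordinary annuity: FV = PMT × ((1 + r)^n − 1) / r
Monthly rate r = 0.047/12 ≈ 0.00391667, n = 44
FV = $600.00 × ((1 + 0.047/12)^44 − 1) / (0.047/12)
FV = $600.00 × 47.916752
FV = $28,750.05

FV = PMT × ((1+r)^n - 1)/r = $28,750.05


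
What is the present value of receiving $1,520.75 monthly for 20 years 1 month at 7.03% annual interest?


Present value of an ordinary annuity: PV = PMT × (1 − (1 + r)^(−n)) / r
Monthly rate r = 0.0703/12 ≈ 0.00585833, n = 241
PV = $1,520.75 × (1 − (1 + 0.0703/12)^(−241)) / (0.0703/12)
PV = $1,520.75 × 128.928145
PV = $196,067.48

PV = PMT × (1-(1+r)^(-n))/r = $196,067.48


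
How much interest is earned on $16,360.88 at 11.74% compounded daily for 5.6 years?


Compound interest earned = final amount − principal.
A = P(1 + r/n)^(nt) = $16,360.88 × (1 + 0.1174/365)^(365 × 5.6) = $31,570.63
Interest = A − P = $31,570.63 − $16,360.88 = $15,209.75

Interest = A - P = $15,209.75


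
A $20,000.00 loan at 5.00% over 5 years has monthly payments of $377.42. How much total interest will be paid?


Total paid over the life of the loan = PMT × n.
Total paid = $377.42 × 60 = $22,645.20
Total interest = total paid − principal = $22,645.20 − $20,000.00 = $2,645.20

Total interest = (PMT × n) - PV = $2,645.20


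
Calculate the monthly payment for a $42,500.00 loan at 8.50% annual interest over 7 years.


Loan payment formula: PMT = PV × r / (1 − (1 + r)^(−n))
Monthly rate r = 0.085/12 ≈ 0.00708333, n = 84 months
Denominator: 1 − (1 + 0.085/12)^(−84) = 0.447279
PMT = $42,500.00 × (0.085/12) / 0.447279
PMT = $673.05 per month

PMT = PV × r / (1-(1+r)^(-n)) = $673.05/month


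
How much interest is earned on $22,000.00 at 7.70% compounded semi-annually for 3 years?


Compound interest earned = final amount − principal.
A = P(1 + r/n)^(nt) = $22,000.00 × (1 + 0.077/2)^(2 × 3) = $27,596.99
Interest = A − P = $27,596.99 − $22,000.00 = $5,596.99

Interest = A - P = $5,596.99


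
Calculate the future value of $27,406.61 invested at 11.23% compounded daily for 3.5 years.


Compound interest formula: A = P(1 + r/n)^(nt)
A = $27,406.61 × (1 + 0.1123/365)^(365 × 3.5)
Growth factor: (1 + 0.1123/365)^1277.5 = 1.481403
A = $27,406.61 × 1.481403
A = $40,600.23

A = P(1 + r/n)^(nt) = $40,600.23


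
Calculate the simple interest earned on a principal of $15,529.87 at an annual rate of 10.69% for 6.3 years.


Simple interest formula: I = P × r × t
I = $15,529.87 × 0.1069 × 6.3
I = $10,458.90

I = P × r × t = $10,458.90


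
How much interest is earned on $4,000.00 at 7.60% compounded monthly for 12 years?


Compound interest earned = final amount − principal.
A = P(1 + r/n)^(nt) = $4,000.00 × (1 + 0.076/12)^(12 × 12) = $9,928.59
Interest = A − P = $9,928.59 − $4,000.00 = $5,928.59

Interest = A - P = $5,928.59


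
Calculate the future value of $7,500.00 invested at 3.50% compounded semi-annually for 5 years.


Compound interest formula: A = P(1 + r/n)^(nt)
A = $7,500.00 × (1 + 0.035/2)^(2 × 5)
Growth factor: (1 + 0.035/2)^10 = 1.189444
A = $7,500.00 × 1.189444
A = $8,920.83

A = P(1 + r/n)^(nt) = $8,920.83


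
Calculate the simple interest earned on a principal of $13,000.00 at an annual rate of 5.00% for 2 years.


Simple interest formula: I = P × r × t
I = $13,000.00 × 0.05 × 2
I = $1,300.00

I = P × r × t = $1,300.00


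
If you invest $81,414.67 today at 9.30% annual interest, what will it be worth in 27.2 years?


Future value formula: FV = PV × (1 + r)^t
FV = $81,414.67 × (1 + 0.093)^27.2
FV = $81,414.67 × 11.2322925
FV = $914,473.39

FV = PV × (1 + r)^t = $914,473.39


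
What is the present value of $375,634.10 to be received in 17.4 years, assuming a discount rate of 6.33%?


Present value formula: PV = FV / (1 + r)^t
PV = $375,634.10 / (1 + 0.0633)^17.4
PV = $375,634.10 / 2.9094518
PV = $129,108.21

PV = FV / (1 + r)^t = $129,108.21


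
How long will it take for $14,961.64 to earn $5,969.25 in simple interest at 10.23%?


Rearrange the simple interest formula for t:
I = P × r × t  ⇒  t = I / (P × r)
t = $5,969.25 / ($14,961.64 × 0.1023)
t = 3.9

t = I/(P×r) = 3.9 years


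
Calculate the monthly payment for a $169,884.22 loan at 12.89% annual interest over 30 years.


Loan payment formula: PMT = PV × r / (1 − (1 + r)^(−n))
Monthly rate r = 0.1289/12 ≈ 0.01074167, n = 360 months
Denominator: 1 − (1 + 0.1289/12)^(−360) = 0.978643
PMT = $169,884.22 × (0.1289/12) / 0.978643
PMT = $1,864.66 per month

PMT = PV × r / (1-(1+r)^(-n)) = $1,864.66/month


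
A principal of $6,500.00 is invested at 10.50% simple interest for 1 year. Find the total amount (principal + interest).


Total amount formula: A = P(1 + rt) = P + P·r·t
Interest: I = P × r × t = $6,500.00 × 0.105 × 1 = $682.50
A = P + I = $6,500.00 + $682.50 = $7,182.50

A = P + I = P(1 + rt) = $7,182.50


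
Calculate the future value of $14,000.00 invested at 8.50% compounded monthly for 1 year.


Compound interest formula: A = P(1 + r/n)^(nt)
A = $14,000.00 × (1 + 0.085/12)^(12 × 1)
Growth factor: (1 + 0.085/12)^12 = 1.088391
A = $14,000.00 × 1.088391
A = $15,237.47

A = P(1 + r/n)^(nt) = $15,237.47


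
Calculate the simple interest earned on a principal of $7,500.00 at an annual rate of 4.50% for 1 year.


Simple interest formula: I = P × r × t
I = $7,500.00 × 0.045 × 1
I = $337.50

I = P × r × t = $337.50


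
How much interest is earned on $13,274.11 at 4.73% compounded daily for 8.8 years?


Compound interest earned = final amount − principal.
A = P(1 + r/n)^(nt) = $13,274.11 × (1 + 0.0473/365)^(365 × 8.8) = $20,126.32
Interest = A − P = $20,126.32 − $13,274.11 = $6,852.21

Interest = A - P = $6,852.21


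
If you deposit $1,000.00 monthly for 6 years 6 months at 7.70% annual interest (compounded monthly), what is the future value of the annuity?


Future value of an ordinary annuity: FV = PMT × ((1 + r)^n − 1) / r
Monthly rate r = 0.077/12 ≈ 0.00641667, n = 78
FV = $1,000.00 × ((1 + 0.077/12)^78 − 1) / (0.077/12)
FV = $1,000.00 × 100.817210
FV = $100,817.21

FV = PMT × ((1+r)^n - 1)/r = $100,817.21


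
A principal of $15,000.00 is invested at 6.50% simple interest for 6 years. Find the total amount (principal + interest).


Total amount formula: A = P(1 + rt) = P + P·r·t
Interest: I = P × r × t = $15,000.00 × 0.065 × 6 = $5,850.00
A = P + I = $15,000.00 + $5,850.00 = $20,850.00

A = P + I = P(1 + rt) = $20,850.00


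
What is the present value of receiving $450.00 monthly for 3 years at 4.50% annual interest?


Present value of an ordinary annuity: PV = PMT × (1 − (1 + r)^(−n)) / r
Monthly rate r = 0.045/12 = 0.00375, n = 36
PV = $450.00 × (1 − (1 + 0.045/12)^(−36)) / (0.045/12)
PV = $450.00 × 33.616921
PV = $15,127.61

PV = PMT × (1-(1+r)^(-n))/r = $15,127.61


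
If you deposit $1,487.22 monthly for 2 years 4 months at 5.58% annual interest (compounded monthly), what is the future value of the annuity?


Future value of an ordinary annuity: FV = PMT × ((1 + r)^n − 1) / r
Monthly rate r = 0.0558/12 = 0.00465, n = 28
FV = $1,487.22 × ((1 + 0.0558/12)^28 − 1) / (0.0558/12)
FV = $1,487.22 × 29.830641
FV = $44,364.73

FV = PMT × ((1+r)^n - 1)/r = $44,364.73


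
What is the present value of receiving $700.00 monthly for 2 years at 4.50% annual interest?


Present value of an ordinary annuity: PV = PMT × (1 − (1 + r)^(−n)) / r
Monthly rate r = 0.045/12 = 0.00375, n = 24
PV = $700.00 × (1 − (1 + 0.045/12)^(−24)) / (0.045/12)
PV = $700.00 × 22.910656
PV = $16,037.46

PV = PMT × (1-(1+r)^(-n))/r = $16,037.46


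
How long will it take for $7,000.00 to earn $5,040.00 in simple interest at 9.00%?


Rearrange the simple interest formula for t:
I = P × r × t  ⇒  t = I / (P × r)
t = $5,040.00 / ($7,000.00 × 0.09)
t = 8

t = I/(P×r) = 8 years


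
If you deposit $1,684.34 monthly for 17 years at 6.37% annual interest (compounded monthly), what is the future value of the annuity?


Future value of an ordinary annuity: FV = PMT × ((1 + r)^n − 1) / r
Monthly rate r = 0.0637/12 ≈ 0.00530833, n = 204
FV = $1,684.34 × ((1 + 0.0637/12)^204 − 1) / (0.0637/12)
FV = $1,684.34 × 366.364590
FV = $617,082.53

FV = PMT × ((1+r)^n - 1)/r = $617,082.53


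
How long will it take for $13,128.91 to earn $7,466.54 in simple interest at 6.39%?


Rearrange the simple interest formula for t:
I = P × r × t  ⇒  t = I / (P × r)
t = $7,466.54 / ($13,128.91 × 0.0639)
t = 8.9

t = I/(P×r) = 8.9 years


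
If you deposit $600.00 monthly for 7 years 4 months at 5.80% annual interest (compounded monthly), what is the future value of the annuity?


Future value of an ordinary annuity: FV = PMT × ((1 + r)^n − 1) / r
Monthly rate r = 0.058/12 ≈ 0.00483333, n = 88
FV = $600.00 × ((1 + 0.058/12)^88 − 1) / (0.058/12)
FV = $600.00 × 109.351748
FV = $65,611.05

FV = PMT × ((1+r)^n - 1)/r = $65,611.05


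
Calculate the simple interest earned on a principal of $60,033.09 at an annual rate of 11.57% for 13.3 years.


Simple interest formula: I = P × r × t
I = $60,033.09 × 0.1157 × 13.3
I = $92,379.52

I = P × r × t = $92,379.52


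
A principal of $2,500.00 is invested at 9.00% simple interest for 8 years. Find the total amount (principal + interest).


Total amount formula: A = P(1 + rt) = P + P·r·t
Interest: I = P × r × t = $2,500.00 × 0.09 × 8 = $1,800.00
A = P + I = $2,500.00 + $1,800.00 = $4,300.00

A = P + I = P(1 + rt) = $4,300.00


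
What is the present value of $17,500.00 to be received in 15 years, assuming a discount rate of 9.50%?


Present value formula: PV = FV / (1 + r)^t
PV = $17,500.00 / (1 + 0.095)^15
PV = $17,500.00 / 3.901322
PV = $4,485.66

PV = FV / (1 + r)^t = $4,485.66


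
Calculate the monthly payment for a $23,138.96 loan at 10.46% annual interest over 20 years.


Loan payment formula: PMT = PV × r / (1 − (1 + r)^(−n))
Monthly rate r = 0.1046/12 ≈ 0.00871667, n = 240 months
Denominator: 1 − (1 + 0.1046/12)^(−240) = 0.875436
PMT = $23,138.96 × (0.1046/12) / 0.875436
PMT = $230.39 per month

PMT = PV × r / (1-(1+r)^(-n)) = $230.39/month


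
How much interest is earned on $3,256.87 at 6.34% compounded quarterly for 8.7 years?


Compound interest earned = final amount − principal.
A = P(1 + r/n)^(nt) = $3,256.87 × (1 + 0.0634/4)^(4 × 8.7) = $5,629.50
Interest = A − P = $5,629.50 − $3,256.87 = $2,372.63

Interest = A - P = $2,372.63


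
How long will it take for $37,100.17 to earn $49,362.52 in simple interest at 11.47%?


Rearrange the simple interest formula for t:
I = P × r × t  ⇒  t = I / (P × r)
t = $49,362.52 / ($37,100.17 × 0.1147)
t = 11.6

t = I/(P×r) = 11.6 years


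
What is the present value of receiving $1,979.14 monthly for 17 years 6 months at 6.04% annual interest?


Present value of an ordinary annuity: PV = PMT × (1 − (1 + r)^(−n)) / r
Monthly rate r = 0.0604/12 ≈ 0.00503333, n = 210
PV = $1,979.14 × (1 − (1 + 0.0604/12)^(−210)) / (0.0604/12)
PV = $1,979.14 × 129.453129
PV = $256,205.87

PV = PMT × (1-(1+r)^(-n))/r = $256,205.87


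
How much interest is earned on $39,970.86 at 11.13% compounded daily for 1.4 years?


Compound interest earned = final amount − principal.
A = P(1 + r/n)^(nt) = $39,970.86 × (1 + 0.1113/365)^(365 × 1.4) = $46,709.47
Interest = A − P = $46,709.47 − $39,970.86 = $6,738.61

Interest = A - P = $6,738.61


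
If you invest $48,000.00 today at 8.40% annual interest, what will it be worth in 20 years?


Future value formula: FV = PV × (1 + r)^t
FV = $48,000.00 × (1 + 0.084)^20
FV = $48,000.00 × 5.0186354
FV = $240,894.50

FV = PV × (1 + r)^t = $240,894.50


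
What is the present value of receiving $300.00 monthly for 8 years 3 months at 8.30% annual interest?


Present value of an ordinary annuity: PV = PMT × (1 − (1 + r)^(−n)) / r
Monthly rate r = 0.083/12 ≈ 0.00691667, n = 99
PV = $300.00 × (1 − (1 + 0.083/12)^(−99)) / (0.083/12)
PV = $300.00 × 71.507534
PV = $21,452.26

PV = PMT × (1-(1+r)^(-n))/r = $21,452.26


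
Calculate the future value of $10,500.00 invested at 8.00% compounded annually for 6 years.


Compound interest formula: A = P(1 + r/n)^(nt)
A = $10,500.00 × (1 + 0.08/1)^(1 × 6)
Growth factor: (1 + 0.08/1)^6 = 1.586874
A = $10,500.00 × 1.586874
A = $16,662.18

A = P(1 + r/n)^(nt) = $16,662.18


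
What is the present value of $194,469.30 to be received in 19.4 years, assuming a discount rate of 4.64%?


Present value formula: PV = FV / (1 + r)^t
PV = $194,469.30 / (1 + 0.0464)^19.4
PV = $194,469.30 / 2.410660
PV = $80,670.56

PV = FV / (1 + r)^t = $80,670.56


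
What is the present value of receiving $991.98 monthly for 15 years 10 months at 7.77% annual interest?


Present value of an ordinary annuity: PV = PMT × (1 − (1 + r)^(−n)) / r
Monthly rate r = 0.0777/12 = 0.006475, n = 190
PV = $991.98 × (1 − (1 + 0.0777/12)^(−190)) / (0.0777/12)
PV = $991.98 × 109.130393
PV = $108,255.17

PV = PMT × (1-(1+r)^(-n))/r = $108,255.17


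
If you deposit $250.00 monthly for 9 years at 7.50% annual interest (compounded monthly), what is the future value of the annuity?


Future value of an ordinary annuity: FV = PMT × ((1 + r)^n − 1) / r
Monthly rate r = 0.075/12 = 0.00625, n = 108
FV = $250.00 × ((1 + 0.075/12)^108 − 1) / (0.075/12)
FV = $250.00 × 153.585857
FV = $38,396.46

FV = PMT × ((1+r)^n - 1)/r = $38,396.46


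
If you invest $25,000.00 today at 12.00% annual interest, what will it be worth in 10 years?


Future value formula: FV = PV × (1 + r)^t
FV = $25,000.00 × (1 + 0.12)^10
FV = $25,000.00 × 3.10584821
FV = $77,646.21

FV = PV × (1 + r)^t = $77,646.21


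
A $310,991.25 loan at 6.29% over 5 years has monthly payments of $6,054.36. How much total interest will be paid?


Total paid over the life of the loan = PMT × n.
Total paid = $6,054.36 × 60 = $363,261.60
Total interest = total paid − principal = $363,261.60 − $310,991.25 = $52,270.35

Total interest = (PMT × n) - PV = $52,270.35


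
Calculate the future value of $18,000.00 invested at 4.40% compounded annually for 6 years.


Compound interest formula: A = P(1 + r/n)^(nt)
A = $18,000.00 × (1 + 0.044/1)^(1 × 6)
Growth factor: (1 + 0.044/1)^6 = 1.294801
A = $18,000.00 × 1.294801
A = $23,306.42

A = P(1 + r/n)^(nt) = $23,306.42


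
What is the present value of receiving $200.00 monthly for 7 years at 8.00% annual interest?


Present value of an ordinary annuity: PV = PMT × (1 − (1 + r)^(−n)) / r
Monthly rate r = 0.08/12 ≈ 0.00666667, n = 84
PV = $200.00 × (1 − (1 + 0.08/12)^(−84)) / (0.08/12)
PV = $200.00 × 64.159261
PV = $12,831.85

PV = PMT × (1-(1+r)^(-n))/r = $12,831.85


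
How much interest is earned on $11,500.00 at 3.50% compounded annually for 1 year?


Compound interest earned = final amount − principal.
A = P(1 + r/n)^(nt) = $11,500.00 × (1 + 0.035/1)^(1 × 1) = $11,902.50
Interest = A − P = $11,902.50 − $11,500.00 = $402.50

Interest = A - P = $402.50


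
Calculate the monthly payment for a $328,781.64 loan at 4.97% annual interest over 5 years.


Loan payment formula: PMT = PV × r / (1 − (1 + r)^(−n))
Monthly rate r = 0.0497/12 ≈ 0.00414167, n = 60 months
Denominator: 1 − (1 + 0.0497/12)^(−60) = 0.2196298
PMT = $328,781.64 × (0.0497/12) / 0.2196298
PMT = $6,200.00 per month

PMT = PV × r / (1-(1+r)^(-n)) = $6,200.00/month


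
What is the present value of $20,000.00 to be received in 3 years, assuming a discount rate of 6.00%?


Present value formula: PV = FV / (1 + r)^t
PV = $20,000.00 / (1 + 0.06)^3
PV = $20,000.00 / 1.191016
PV = $16,792.39

PV = FV / (1 + r)^t = $16,792.39


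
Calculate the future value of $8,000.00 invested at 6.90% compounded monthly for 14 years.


Compound interest formula: A = P(1 + r/n)^(nt)
A = $8,000.00 × (1 + 0.069/12)^(12 × 14)
Growth factor: (1 + 0.069/12)^168 = 2.620155
A = $8,000.00 × 2.620155
A = $20,961.24

A = P(1 + r/n)^(nt) = $20,961.24


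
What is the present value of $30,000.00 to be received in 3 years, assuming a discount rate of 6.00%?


Present value formula: PV = FV / (1 + r)^t
PV = $30,000.00 / (1 + 0.06)^3
PV = $30,000.00 / 1.191016
PV = $25,188.58

PV = FV / (1 + r)^t = $25,188.58


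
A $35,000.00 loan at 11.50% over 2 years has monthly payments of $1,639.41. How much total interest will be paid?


Total paid over the life of the loan = PMT × n.
Total paid = $1,639.41 × 24 = $39,345.84
Total interest = total paid − principal = $39,345.84 − $35,000.00 = $4,345.84

Total interest = (PMT × n) - PV = $4,345.84


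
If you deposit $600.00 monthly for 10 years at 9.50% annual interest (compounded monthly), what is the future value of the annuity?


Future value of an ordinary annuity: FV = PMT × ((1 + r)^n − 1) / r
Monthly rate r = 0.095/12 ≈ 0.00791667, n = 120
FV = $600.00 × ((1 + 0.095/12)^120 − 1) / (0.095/12)
FV = $600.00 × 199.080682
FV = $119,448.41

FV = PMT × ((1+r)^n - 1)/r = $119,448.41


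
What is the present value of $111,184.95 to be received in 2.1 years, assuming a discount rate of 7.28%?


Present value formula: PV = FV / (1 + r)^t
PV = $111,184.95 / (1 + 0.0728)^2.1
PV = $111,184.95 / 1.1590159
PV = $95,930.48

PV = FV / (1 + r)^t = $95,930.48


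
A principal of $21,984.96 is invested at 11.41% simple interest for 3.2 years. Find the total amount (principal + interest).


Total amount formula: A = P(1 + rt) = P + P·r·t
Interest: I = P × r × t = $21,984.96 × 0.1141 × 3.2 = $8,027.15
A = P + I = $21,984.96 + $8,027.15 = $30,012.11

A = P + I = P(1 + rt) = $30,012.11


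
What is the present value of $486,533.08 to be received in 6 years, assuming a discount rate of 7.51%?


Present value formula: PV = FV / (1 + r)^t
PV = $486,533.08 / (1 + 0.0751)^6
PV = $486,533.08 / 1.544163104
PV = $315,078.81

PV = FV / (1 + r)^t = $315,078.81


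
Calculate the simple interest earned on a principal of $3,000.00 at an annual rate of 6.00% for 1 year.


Simple interest formula: I = P × r × t
I = $3,000.00 × 0.06 × 1
I = $180.00

I = P × r × t = $180.00
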